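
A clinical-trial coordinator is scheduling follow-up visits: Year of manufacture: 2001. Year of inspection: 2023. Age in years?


Birth year: 2001
Current year: 2023
Age = current year - birth year
Age = 2023 - 2001 = 22

22


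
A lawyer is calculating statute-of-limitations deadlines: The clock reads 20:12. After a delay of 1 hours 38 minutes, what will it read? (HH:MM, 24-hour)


Start time: 20:12
Adding: 1 hours 38 minutes
Minutes: 12 + 38 = 50
Hours: 20 + 1 + 0 = 21
Result: 21:50

21:50


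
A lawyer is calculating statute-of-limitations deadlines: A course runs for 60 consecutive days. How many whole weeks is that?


Total days: 60
Days per week: 7
Division: 60 / 7 = 8 remainder 4
Complete weeks: 8
Remaining days: 4

8


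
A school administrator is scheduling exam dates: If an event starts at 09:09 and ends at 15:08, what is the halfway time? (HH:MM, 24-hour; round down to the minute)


Start time: 09:09 = 549 minutes from midnight
End time: 15:08 = 908 minutes from midnight
Sum: 549 + 908 = 1457
Midpoint: 1457 / 2 = 728 minutes
Convert: 728 / 60 = 12 hours, 8 minutes
Result: 12:08

12:08


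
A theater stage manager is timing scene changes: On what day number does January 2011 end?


Month: January
Year: 2011
January is a 31-day month
Total: 31 days

31


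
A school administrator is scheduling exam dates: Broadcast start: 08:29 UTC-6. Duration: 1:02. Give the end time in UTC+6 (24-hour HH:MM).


Start: 08:29 in UTC-6
Step 1 - add duration:
  minutes: 29 + 2 = 31
  hours: 8 + 1 + 0 = 9
  end in UTC-6: 09:31
Step 2 - convert UTC-6 -> UTC+6:
  offset difference: 6 - (-6) = 12 hours
  9 + (12) = 21 -> mod 24 = 21
Result: 21:31 in UTC+6

21:31


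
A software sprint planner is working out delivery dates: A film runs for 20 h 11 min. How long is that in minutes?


Hours: 20
Minutes: 11
Convert hours to minutes: 20 x 60 = 1200
Add remaining minutes: 1200 + 11 = 1211

1211


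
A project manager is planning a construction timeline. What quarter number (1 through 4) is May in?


Month: May (month 5)
Q1: January-March (months 1-3)
Q2: April-June (months 4-6)
Q3: July-September (months 7-9)
Q4: October-December (months 10-12)
Month 5 falls in Q2

2


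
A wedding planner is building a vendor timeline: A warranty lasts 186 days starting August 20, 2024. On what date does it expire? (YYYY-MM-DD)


Start: 2024-08-20
Adding 186 days
Days remaining in August: 11
After August: 175 days still to add
September 2024: 30 days, 145 remaining
October 2024: 31 days, 114 remaining
November 2024: 30 days, 84 remaining
December 2024: 31 days, 53 remaining
Result: 2025-02-22

2025-02-22


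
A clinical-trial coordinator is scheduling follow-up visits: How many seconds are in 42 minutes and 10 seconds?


Minutes: 42
Seconds: 10
Convert minutes to seconds: 42 x 60 = 2520
Add remaining seconds: 2520 + 10 = 2530

2530


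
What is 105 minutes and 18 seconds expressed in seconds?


Minutes: 105
Extra seconds: 18
Seconds per minute: 60
Minutes to seconds: 105 x 60 = 6300
Total: 6300 + 18 = 6318

6318


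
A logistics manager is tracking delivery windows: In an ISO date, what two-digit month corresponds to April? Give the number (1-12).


Calendar month order:
3. March
4. April <--
5. May
April is month number 4

4


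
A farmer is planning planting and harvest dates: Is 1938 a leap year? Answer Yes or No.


Year: 1938
Divisible by 4? 1938 / 4 = 484.5 -> No
Not divisible by 4, so NOT a leap year

No


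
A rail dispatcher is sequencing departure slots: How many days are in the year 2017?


Year: 2017
Check leap year rules:
Divisible by 4? No
2017 is not a leap year
Days: 365

365


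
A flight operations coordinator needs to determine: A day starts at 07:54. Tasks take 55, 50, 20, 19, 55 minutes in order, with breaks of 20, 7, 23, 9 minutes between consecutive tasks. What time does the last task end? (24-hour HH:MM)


Start: 07:54 = 474 min from midnight
  after task 1 (55 min): 08:49
  after break (20 min): 09:09
  after task 2 (50 min): 09:59
  after break (7 min): 10:06
  after task 3 (20 min): 10:26
  after break (23 min): 10:49
  after task 4 (19 min): 11:08
  after break (9 min): 11:17
  after task 5 (55 min): 12:12
Total elapsed: 258 minutes
End time: 12:12

12:12


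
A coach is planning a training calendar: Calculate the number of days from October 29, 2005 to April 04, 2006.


Start date: 2005-10-29
End date: 2006-04-04
Oct 2005: +3 days
Nov 2005: +30 days
Dec 2005: +31 days
... (4 more months)
Total: 157 days

157


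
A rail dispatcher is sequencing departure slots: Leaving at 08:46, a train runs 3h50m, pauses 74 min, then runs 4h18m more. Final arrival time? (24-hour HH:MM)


Depart: 08:46
Leg 1: +230 min -> 12:36
Layover: +74 min -> 13:50
Leg 2: +258 min -> 18:08
Total travel: 562 minutes = 9h 22m
Arrival: 18:08

18:08


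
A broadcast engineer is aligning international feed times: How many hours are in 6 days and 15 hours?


Days: 6
Extra hours: 15
Hours per day: 24
Days to hours: 6 x 24 = 144
Total: 144 + 15 = 159

159


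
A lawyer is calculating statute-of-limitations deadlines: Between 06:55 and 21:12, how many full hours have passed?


Start: 06:55
End: 21:12
Hour difference: 21 - 6 = 15 hours
Minute difference: 12 - 55 = -43 minutes
Total minutes: 857
Complete hours: 857 / 60 = 14 (remainder 17)

14


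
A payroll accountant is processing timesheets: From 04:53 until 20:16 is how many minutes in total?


Start time: 04:53 = 293 minutes from midnight
End time: 20:16 = 1216 minutes from midnight
Difference: 1216 - 293 = 923 minutes
That is 15 hours and 23 minutes

923


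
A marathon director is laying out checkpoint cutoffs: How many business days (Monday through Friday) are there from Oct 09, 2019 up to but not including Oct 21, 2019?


Start: 2019-10-09 (Wednesday)
End (exclusive): 2019-10-21 (Monday)
Total calendar days: 12
Full weeks: 12 // 7 = 1 -> 5 weekdays
Remaining 5 days starting on Wednesday:
  Wed(w), Thu(w), Fri(w), Sat(-), Sun(-) -> 3 weekdays
Total business days: 5 + 3 = 8

8


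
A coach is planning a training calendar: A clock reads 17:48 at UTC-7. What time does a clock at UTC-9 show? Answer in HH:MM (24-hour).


Local time: 17:48 at UTC-7 (offset -7h)
Target zone: UTC-9 (offset -9h)
Difference: -9 - (-7) = -2 hours
Calculation: 17 + (-2) = 15
Result: 15:48

15:48


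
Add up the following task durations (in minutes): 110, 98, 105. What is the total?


Durations: 110, 98, 105
Running sum: 110
+ 98 = 208
+ 105 = 313
Total duration: 313 minutes
That is 5 hours and 13 minutes

313


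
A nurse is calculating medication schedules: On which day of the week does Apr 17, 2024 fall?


Date: 2024-04-17
January 1, 2024 is a Monday
Day of year: 108
Offset from Jan 1: 107 days
107 mod 7 = 2
Result: Wednesday

Wednesday


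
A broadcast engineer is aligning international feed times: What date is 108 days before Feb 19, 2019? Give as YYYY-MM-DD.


Start: 2019-02-19
Subtracting 108 days
Days already passed in February: 19
After going back through February: 89 more days to subtract
January 2019: 31 days, 58 remaining
December 2018: 31 days, 27 remaining
November 2018 has 30 days, need 27
Result: 2018-11-03

2018-11-03


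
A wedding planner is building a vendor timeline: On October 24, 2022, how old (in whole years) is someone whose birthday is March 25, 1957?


Birth: 1957-03-25
Reference: 2022-10-24
Year difference: 2022 - 1957 = 65
Has birthday (03-25) occurred by 10-24? Yes
Age in full years: 65

65


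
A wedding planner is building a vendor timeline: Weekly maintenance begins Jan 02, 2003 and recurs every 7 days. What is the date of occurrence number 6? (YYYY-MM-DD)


First occurrence: 2003-01-02 (occurrence 1)
Each occurrence is 7 days after the previous.
Occurrence 6 is 5 weeks after the first.
5 weeks = 35 days
2003-01-02 + 35 days = 2003-02-06

2003-02-06


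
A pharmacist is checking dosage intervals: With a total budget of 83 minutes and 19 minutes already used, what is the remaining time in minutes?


Total budget: 83 minutes
Time used: 19 minutes
Remaining: 83 - 19 = 64 minutes
Percent used: 22.9%
Percent remaining: 77.1%

64


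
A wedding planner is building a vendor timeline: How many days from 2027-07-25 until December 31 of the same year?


Start: July 25, 2027
End: December 31, 2027
Days left in July: 6
August: 31
September: 30
October: 31
November: 30
... plus remaining months
Sum of remaining months: 153
Total: 6 + 153 = 159

159


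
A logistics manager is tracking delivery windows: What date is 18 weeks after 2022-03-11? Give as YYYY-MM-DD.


Start: 2022-03-11
Weeks to add: 18
Convert to days: 18 x 7 = 126 days
Add 126 days to 2022-03-11
Result: 2022-07-15

2022-07-15


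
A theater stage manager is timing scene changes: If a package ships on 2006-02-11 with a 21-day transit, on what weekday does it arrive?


Start: 2006-02-11 (Saturday)
Step 1 - find target date: add 21 days
  2006-02-11 + 21 days = 2006-03-04
Step 2 - day of week:
  21 mod 7 = 0
  Saturday + 0 days -> Saturday
Result: Saturday (2006-03-04)

Saturday


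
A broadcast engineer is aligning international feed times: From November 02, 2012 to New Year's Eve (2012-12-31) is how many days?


Start: November 02, 2012
End: December 31, 2012
Days left in November: 28
December: 31
Sum of remaining months: 31
Total: 28 + 31 = 59

59


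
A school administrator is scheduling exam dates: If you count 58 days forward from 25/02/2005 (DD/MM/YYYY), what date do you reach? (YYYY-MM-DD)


Start: 2005-02-25
Adding 58 days
Days remaining in February: 3
After February: 55 days still to add
March 2005: 31 days, 24 remaining
April 2005 has 30 days, need 24
Result: 2005-04-24

2005-04-24


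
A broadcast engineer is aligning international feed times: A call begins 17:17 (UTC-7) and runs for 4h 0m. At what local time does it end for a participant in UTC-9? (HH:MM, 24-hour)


Start: 17:17 in UTC-7
Step 1 - add duration:
  minutes: 17 + 0 = 17
  hours: 17 + 4 + 0 = 21
  end in UTC-7: 21:17
Step 2 - convert UTC-7 -> UTC-9:
  offset difference: -9 - (-7) = -2 hours
  21 + (-2) = 19 -> mod 24 = 19
Result: 19:17 in UTC-9

19:17


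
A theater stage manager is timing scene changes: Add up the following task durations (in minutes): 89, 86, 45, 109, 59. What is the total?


Durations: 89, 86, 45, 109, 59
Running sum: 89
+ 86 = 175
+ 45 = 220
+ 109 = 329
+ 59 = 388
Total duration: 388 minutes
That is 6 hours and 28 minutes

388


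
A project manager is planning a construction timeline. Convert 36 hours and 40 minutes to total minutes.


Hours: 36
Minutes: 40
Convert hours to minutes: 36 x 60 = 2160
Add remaining minutes: 2160 + 40 = 2200

2200


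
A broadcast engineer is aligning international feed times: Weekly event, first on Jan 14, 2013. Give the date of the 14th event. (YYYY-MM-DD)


First occurrence: 2013-01-14 (occurrence 1)
Each occurrence is 7 days after the previous.
Occurrence 14 is 13 weeks after the first.
13 weeks = 91 days
2013-01-14 + 91 days = 2013-04-15

2013-04-15


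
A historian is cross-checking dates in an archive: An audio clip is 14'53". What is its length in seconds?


Minutes: 14
Seconds: 53
Convert minutes to seconds: 14 x 60 = 840
Add remaining seconds: 840 + 53 = 893

893


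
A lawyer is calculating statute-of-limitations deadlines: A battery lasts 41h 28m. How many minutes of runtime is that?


Hours: 41
Extra minutes: 28
Minutes per hour: 60
Hours to minutes: 41 x 60 = 2460
Total: 2460 + 28 = 2488

2488


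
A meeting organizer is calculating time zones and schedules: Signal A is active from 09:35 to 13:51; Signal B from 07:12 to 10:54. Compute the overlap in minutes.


Interval A: [575, 831] minutes from midnight
Interval B: [432, 654] minutes from midnight
Overlap start = max(575, 432) = 575
Overlap end = min(831, 654) = 654
Overlap = 654 - 575 = 79 minutes

79


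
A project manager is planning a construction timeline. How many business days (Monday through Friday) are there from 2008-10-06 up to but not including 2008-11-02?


Start: 2008-10-06 (Monday)
End (exclusive): 2008-11-02 (Sunday)
Total calendar days: 27
Full weeks: 27 // 7 = 3 -> 15 weekdays
Remaining 6 days starting on Monday:
  Mon(w), Tue(w), Wed(w), Thu(w), Fri(w), Sat(-) -> 5 weekdays
Total business days: 15 + 5 = 20

20


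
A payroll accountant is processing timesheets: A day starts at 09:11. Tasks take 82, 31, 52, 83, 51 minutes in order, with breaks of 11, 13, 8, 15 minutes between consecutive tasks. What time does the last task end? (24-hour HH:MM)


Start: 09:11 = 551 min from midnight
  after task 1 (82 min): 10:33
  after break (11 min): 10:44
  after task 2 (31 min): 11:15
  after break (13 min): 11:28
  after task 3 (52 min): 12:20
  after break (8 min): 12:28
  after task 4 (83 min): 13:51
  after break (15 min): 14:06
  after task 5 (51 min): 14:57
Total elapsed: 346 minutes
End time: 14:57

14:57


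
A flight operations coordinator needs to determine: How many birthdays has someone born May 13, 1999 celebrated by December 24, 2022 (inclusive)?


Birth: 1999-05-13
Reference: 2022-12-24
Year difference: 2022 - 1999 = 23
Has birthday (05-13) occurred by 12-24? Yes
Age in full years: 23

23


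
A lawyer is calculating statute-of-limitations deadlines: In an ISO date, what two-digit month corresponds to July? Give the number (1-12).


Calendar month order:
6. June
7. July <--
8. August
July is month number 7

7


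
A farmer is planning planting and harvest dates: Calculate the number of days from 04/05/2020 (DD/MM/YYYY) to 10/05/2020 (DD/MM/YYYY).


Start date: 2020-05-04
End date: 2020-05-10
May 2020: +6 days
Total: 6 days

6


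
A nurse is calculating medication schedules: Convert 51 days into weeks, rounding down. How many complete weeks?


Total days: 51
Days per week: 7
Division: 51 / 7 = 7 remainder 2
Complete weeks: 7
Remaining days: 2

7


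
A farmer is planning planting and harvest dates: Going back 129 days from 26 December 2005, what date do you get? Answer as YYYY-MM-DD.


Start: 2005-12-26
Subtracting 129 days
Days already passed in December: 26
After going back through December: 103 more days to subtract
November 2005: 30 days, 73 remaining
October 2005: 31 days, 42 remaining
September 2005: 30 days, 12 remaining
August 2005 has 31 days, need 12
Result: 2005-08-19

2005-08-19


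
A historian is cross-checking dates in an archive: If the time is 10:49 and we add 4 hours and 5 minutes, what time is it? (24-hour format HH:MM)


Start time: 10:49
Adding: 4 hours 5 minutes
Minutes: 49 + 5 = 54
Hours: 10 + 4 + 0 = 14
Result: 14:54

14:54


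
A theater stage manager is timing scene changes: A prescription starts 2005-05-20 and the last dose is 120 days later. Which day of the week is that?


Start: 2005-05-20 (Friday)
Step 1 - find target date: add 120 days
  2005-05-20 + 120 days = 2005-09-17
Step 2 - day of week:
  120 mod 7 = 1
  Friday + 1 days -> Saturday
Result: Saturday (2005-09-17)

Saturday


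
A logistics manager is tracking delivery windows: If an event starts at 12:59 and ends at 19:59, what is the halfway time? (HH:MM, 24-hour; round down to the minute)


Start time: 12:59 = 779 minutes from midnight
End time: 19:59 = 1199 minutes from midnight
Sum: 779 + 1199 = 1978
Midpoint: 1978 / 2 = 989 minutes
Convert: 989 / 60 = 16 hours, 29 minutes
Result: 16:29

16:29


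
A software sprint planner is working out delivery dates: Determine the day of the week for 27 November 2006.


Date: 2006-11-27
January 1, 2006 is a Sunday
Day of year: 331
Offset from Jan 1: 330 days
330 mod 7 = 1
Result: Monday

Monday


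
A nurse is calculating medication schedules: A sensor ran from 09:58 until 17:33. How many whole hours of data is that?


Start: 09:58
End: 17:33
Hour difference: 17 - 9 = 8 hours
Minute difference: 33 - 58 = -25 minutes
Total minutes: 455
Complete hours: 455 / 60 = 7 (remainder 35)

7


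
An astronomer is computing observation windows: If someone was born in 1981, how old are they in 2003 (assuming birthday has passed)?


Birth year: 1981
Current year: 2003
Age = current year - birth year
Age = 2003 - 1981 = 22

22


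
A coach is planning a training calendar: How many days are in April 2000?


Month: April
Year: 2000
April is a 30-day month
Total: 30 days

30


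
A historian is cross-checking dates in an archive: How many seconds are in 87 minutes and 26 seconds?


Minutes: 87
Extra seconds: 26
Seconds per minute: 60
Minutes to seconds: 87 x 60 = 5220
Total: 5220 + 26 = 5246

5246


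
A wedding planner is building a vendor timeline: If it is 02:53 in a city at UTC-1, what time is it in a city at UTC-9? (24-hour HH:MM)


Local time: 02:53 at UTC-1 (offset -1h)
Target zone: UTC-9 (offset -9h)
Difference: -9 - (-1) = -8 hours
Calculation: 2 + (-8) = -6
Wraparound: (-6) mod 24 = 18
Result: 18:53

18:53


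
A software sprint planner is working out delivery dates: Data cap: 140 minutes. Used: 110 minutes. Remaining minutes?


Total budget: 140 minutes
Time used: 110 minutes
Remaining: 140 - 110 = 30 minutes
Percent used: 78.6%
Percent remaining: 21.4%

30


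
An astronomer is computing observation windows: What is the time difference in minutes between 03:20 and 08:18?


Start time: 03:20 = 200 minutes from midnight
End time: 08:18 = 498 minutes from midnight
Difference: 498 - 200 = 298 minutes
That is 4 hours and 58 minutes

298


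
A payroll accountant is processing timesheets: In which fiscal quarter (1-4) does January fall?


Month: January (month 1)
Q1: January-March (months 1-3)
Q2: April-June (months 4-6)
Q3: July-September (months 7-9)
Q4: October-December (months 10-12)
Month 1 falls in Q1

1


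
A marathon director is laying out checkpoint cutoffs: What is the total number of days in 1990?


Year: 1990
Check leap year rules:
Divisible by 4? No
1990 is not a leap year
Days: 365

365


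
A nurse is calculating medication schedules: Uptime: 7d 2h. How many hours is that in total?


Days: 7
Extra hours: 2
Hours per day: 24
Days to hours: 7 x 24 = 168
Total: 168 + 2 = 170

170


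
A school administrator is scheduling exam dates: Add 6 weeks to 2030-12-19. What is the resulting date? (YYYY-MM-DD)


Start: 2030-12-19
Weeks to add: 6
Convert to days: 6 x 7 = 42 days
Add 42 days to 2030-12-19
Result: 2031-01-30

2031-01-30


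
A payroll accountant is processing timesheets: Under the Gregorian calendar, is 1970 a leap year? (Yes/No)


Year: 1970
Divisible by 4? 1970 / 4 = 492.5 -> No
Not divisible by 4, so NOT a leap year

No


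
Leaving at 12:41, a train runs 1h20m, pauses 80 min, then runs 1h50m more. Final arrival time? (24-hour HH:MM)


Depart: 12:41
Leg 1: +80 min -> 14:01
Layover: +80 min -> 15:21
Leg 2: +110 min -> 17:11
Total travel: 270 minutes = 4h 30m
Arrival: 17:11

17:11


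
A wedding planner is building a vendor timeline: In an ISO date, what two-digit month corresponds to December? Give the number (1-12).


Calendar month order:
11. November
12. December <--
December is month number 12

12


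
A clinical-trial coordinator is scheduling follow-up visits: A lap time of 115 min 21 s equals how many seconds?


Minutes: 115
Seconds: 21
Convert minutes to seconds: 115 x 60 = 6900
Add remaining seconds: 6900 + 21 = 6921

6921


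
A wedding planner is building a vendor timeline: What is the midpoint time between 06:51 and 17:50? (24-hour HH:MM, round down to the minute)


Start time: 06:51 = 411 minutes from midnight
End time: 17:50 = 1070 minutes from midnight
Sum: 411 + 1070 = 1481
Midpoint: 1481 / 2 = 740 minutes
Convert: 740 / 60 = 12 hours, 20 minutes
Result: 12:20

12:20


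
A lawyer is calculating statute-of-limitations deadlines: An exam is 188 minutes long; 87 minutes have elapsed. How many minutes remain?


Total budget: 188 minutes
Time used: 87 minutes
Remaining: 188 - 87 = 101 minutes
Percent used: 46.3%
Percent remaining: 53.7%

101


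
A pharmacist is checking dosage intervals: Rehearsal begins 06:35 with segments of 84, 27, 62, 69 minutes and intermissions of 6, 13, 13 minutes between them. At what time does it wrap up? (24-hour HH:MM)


Start: 06:35 = 395 min from midnight
  after task 1 (84 min): 07:59
  after break (6 min): 08:05
  after task 2 (27 min): 08:32
  after break (13 min): 08:45
  after task 3 (62 min): 09:47
  after break (13 min): 10:00
  after task 4 (69 min): 11:09
Total elapsed: 274 minutes
End time: 11:09

11:09


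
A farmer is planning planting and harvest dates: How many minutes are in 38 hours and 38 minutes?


Hours: 38
Minutes: 38
Convert hours to minutes: 38 x 60 = 2280
Add remaining minutes: 2280 + 38 = 2318

2318


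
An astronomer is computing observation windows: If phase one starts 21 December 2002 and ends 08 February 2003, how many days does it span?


Start date: 2002-12-21
End date: 2003-02-08
Dec 2002: +11 days
Jan 2003: +31 days
Feb 2003: +7 days
Total: 49 days

49


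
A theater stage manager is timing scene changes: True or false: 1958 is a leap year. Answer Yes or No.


Year: 1958
Divisible by 4? 1958 / 4 = 489.5 -> No
Not divisible by 4, so NOT a leap year

No


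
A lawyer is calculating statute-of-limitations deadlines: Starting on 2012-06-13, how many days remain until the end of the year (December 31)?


Start: June 13, 2012
End: December 31, 2012
Days left in June: 17
July: 31
August: 31
September: 30
October: 31
... plus remaining months
Sum of remaining months: 184
Total: 17 + 184 = 201

201


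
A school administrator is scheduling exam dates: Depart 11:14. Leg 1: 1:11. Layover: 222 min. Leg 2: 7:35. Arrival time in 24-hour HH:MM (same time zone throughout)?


Depart: 11:14
Leg 1: +71 min -> 12:25
Layover: +222 min -> 16:07
Leg 2: +455 min -> 23:42
Total travel: 748 minutes = 12h 28m
Arrival: 23:42

23:42


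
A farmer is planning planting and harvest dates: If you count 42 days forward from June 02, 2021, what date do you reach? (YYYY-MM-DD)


Start: 2021-06-02
Adding 42 days
Days remaining in June: 28
After June: 14 days still to add
July 2021 has 31 days, need 14
Result: 2021-07-14

2021-07-14


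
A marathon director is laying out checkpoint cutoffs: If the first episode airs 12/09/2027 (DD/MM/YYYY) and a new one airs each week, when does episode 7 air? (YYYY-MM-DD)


First occurrence: 2027-09-12 (occurrence 1)
Each occurrence is 7 days after the previous.
Occurrence 7 is 6 weeks after the first.
6 weeks = 42 days
2027-09-12 + 42 days = 2027-10-24

2027-10-24


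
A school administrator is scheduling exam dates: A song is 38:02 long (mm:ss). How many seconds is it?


Minutes: 38
Extra seconds: 2
Seconds per minute: 60
Minutes to seconds: 38 x 60 = 2280
Total: 2280 + 2 = 2282

2282


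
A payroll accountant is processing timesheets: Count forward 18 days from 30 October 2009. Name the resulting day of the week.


Start: 2009-10-30 (Friday)
Step 1 - find target date: add 18 days
  2009-10-30 + 18 days = 2009-11-17
Step 2 - day of week:
  18 mod 7 = 4
  Friday + 4 days -> Tuesday
Result: Tuesday (2009-11-17)

Tuesday


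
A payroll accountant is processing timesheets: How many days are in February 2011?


Month: February
Year: 2011
2011 is not a leap year
February has 28 days
Total: 28 days

28


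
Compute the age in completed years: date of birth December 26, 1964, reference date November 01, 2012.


Birth: 1964-12-26
Reference: 2012-11-01
Year difference: 2012 - 1964 = 48
Has birthday (12-26) occurred by 11-01? No
Birthday not yet reached this year -> subtract 1
Age in full years: 47

47


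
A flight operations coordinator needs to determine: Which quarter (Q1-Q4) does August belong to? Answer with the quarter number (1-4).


Month: August (month 8)
Q1: January-March (months 1-3)
Q2: April-June (months 4-6)
Q3: July-September (months 7-9)
Q4: October-December (months 10-12)
Month 8 falls in Q3

3


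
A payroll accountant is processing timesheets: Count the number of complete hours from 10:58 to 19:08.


Start: 10:58
End: 19:08
Hour difference: 19 - 10 = 9 hours
Minute difference: 8 - 58 = -50 minutes
Total minutes: 490
Complete hours: 490 / 60 = 8 (remainder 10)

8


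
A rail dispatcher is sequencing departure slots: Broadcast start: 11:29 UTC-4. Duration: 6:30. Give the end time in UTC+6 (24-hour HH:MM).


Start: 11:29 in UTC-4
Step 1 - add duration:
  minutes: 29 + 30 = 59
  hours: 11 + 6 + 0 = 17
  end in UTC-4: 17:59
Step 2 - convert UTC-4 -> UTC+6:
  offset difference: 6 - (-4) = 10 hours
  17 + (10) = 27 -> mod 24 = 3
Result: 03:59 in UTC+6

03:59


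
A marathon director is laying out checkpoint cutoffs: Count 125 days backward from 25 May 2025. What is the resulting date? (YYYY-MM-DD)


Start: 2025-05-25
Subtracting 125 days
Days already passed in May: 25
After going back through May: 100 more days to subtract
April 2025: 30 days, 70 remaining
March 2025: 31 days, 39 remaining
February 2025: 28 days, 11 remaining
January 2025 has 31 days, need 11
Result: 2025-01-20

2025-01-20


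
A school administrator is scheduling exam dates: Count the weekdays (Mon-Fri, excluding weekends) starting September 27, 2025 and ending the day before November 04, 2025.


Start: 2025-09-27 (Saturday)
End (exclusive): 2025-11-04 (Tuesday)
Total calendar days: 38
Full weeks: 38 // 7 = 5 -> 25 weekdays
Remaining 3 days starting on Saturday:
  Sat(-), Sun(-), Mon(w) -> 1 weekdays
Total business days: 25 + 1 = 26

26


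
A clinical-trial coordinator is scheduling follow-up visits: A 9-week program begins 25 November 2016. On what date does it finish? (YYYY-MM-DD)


Start: 2016-11-25
Weeks to add: 9
Convert to days: 9 x 7 = 63 days
Add 63 days to 2016-11-25
Result: 2017-01-27

2017-01-27


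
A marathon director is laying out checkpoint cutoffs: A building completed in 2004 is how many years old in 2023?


Birth year: 2004
Current year: 2023
Age = current year - birth year
Age = 2023 - 2004 = 19

19


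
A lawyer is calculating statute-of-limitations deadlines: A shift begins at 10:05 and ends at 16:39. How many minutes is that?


Start time: 10:05 = 605 minutes from midnight
End time: 16:39 = 999 minutes from midnight
Difference: 999 - 605 = 394 minutes
That is 6 hours and 34 minutes

394


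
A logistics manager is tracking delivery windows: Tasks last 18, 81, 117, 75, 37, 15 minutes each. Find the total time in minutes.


Durations: 18, 81, 117, 75, 37, 15
Running sum: 18
+ 81 = 99
+ 117 = 216
+ 75 = 291
+ 37 = 328
+ 15 = 343
Total duration: 343 minutes
That is 5 hours and 43 minutes

343


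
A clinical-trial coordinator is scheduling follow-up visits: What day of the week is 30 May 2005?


Date: 2005-05-30
January 1, 2005 is a Saturday
Day of year: 150
Offset from Jan 1: 149 days
149 mod 7 = 2
Result: Monday

Monday


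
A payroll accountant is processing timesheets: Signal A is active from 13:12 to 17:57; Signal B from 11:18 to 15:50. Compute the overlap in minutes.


Interval A: [792, 1077] minutes from midnight
Interval B: [678, 950] minutes from midnight
Overlap start = max(792, 678) = 792
Overlap end = min(1077, 950) = 950
Overlap = 950 - 792 = 158 minutes

158


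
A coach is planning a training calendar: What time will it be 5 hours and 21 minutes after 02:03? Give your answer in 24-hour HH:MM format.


Start time: 02:03
Adding: 5 hours 21 minutes
Minutes: 3 + 21 = 24
Hours: 2 + 5 + 0 = 7
Result: 07:24

07:24


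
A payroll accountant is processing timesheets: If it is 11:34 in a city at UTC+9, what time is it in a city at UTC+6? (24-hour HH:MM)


Local time: 11:34 at UTC+9 (offset 9h)
Target zone: UTC+6 (offset 6h)
Difference: 6 - (9) = -3 hours
Calculation: 11 + (-3) = 8
Result: 08:34

08:34


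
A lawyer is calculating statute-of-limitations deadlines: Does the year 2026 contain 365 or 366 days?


Year: 2026
Check leap year rules:
Divisible by 4? No
2026 is not a leap year
Days: 365

365


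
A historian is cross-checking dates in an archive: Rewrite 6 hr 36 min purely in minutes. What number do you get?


Hours: 6
Extra minutes: 36
Minutes per hour: 60
Hours to minutes: 6 x 60 = 360
Total: 360 + 36 = 396

396


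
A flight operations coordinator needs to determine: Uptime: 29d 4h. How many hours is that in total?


Days: 29
Extra hours: 4
Hours per day: 24
Days to hours: 29 x 24 = 696
Total: 696 + 4 = 700

700


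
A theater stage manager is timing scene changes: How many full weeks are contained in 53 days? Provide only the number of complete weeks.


Total days: 53
Days per week: 7
Division: 53 / 7 = 7 remainder 4
Complete weeks: 7
Remaining days: 4

7


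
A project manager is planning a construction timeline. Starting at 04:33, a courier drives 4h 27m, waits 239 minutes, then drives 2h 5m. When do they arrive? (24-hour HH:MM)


Depart: 04:33
Leg 1: +267 min -> 09:00
Layover: +239 min -> 12:59
Leg 2: +125 min -> 15:04
Total travel: 631 minutes = 10h 31m
Arrival: 15:04

15:04


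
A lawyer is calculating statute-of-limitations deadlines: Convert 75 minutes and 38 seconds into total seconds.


Minutes: 75
Seconds: 38
Convert minutes to seconds: 75 x 60 = 4500
Add remaining seconds: 4500 + 38 = 4538

4538


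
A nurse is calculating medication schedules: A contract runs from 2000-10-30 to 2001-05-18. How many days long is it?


Start date: 2000-10-30
End date: 2001-05-18
Oct 2000: +2 days
Nov 2000: +30 days
Dec 2000: +31 days
... (5 more months)
Total: 200 days

200


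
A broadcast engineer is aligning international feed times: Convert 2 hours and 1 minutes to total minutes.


Hours: 2
Extra minutes: 1
Minutes per hour: 60
Hours to minutes: 2 x 60 = 120
Total: 120 + 1 = 121

121


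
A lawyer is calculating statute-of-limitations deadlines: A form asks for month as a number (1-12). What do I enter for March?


Calendar month order:
2. February
3. March <--
4. April
March is month number 3

3


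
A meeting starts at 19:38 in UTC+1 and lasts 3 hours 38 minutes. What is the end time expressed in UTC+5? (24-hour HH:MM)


Start: 19:38 in UTC+1
Step 1 - add duration:
  minutes: 38 + 38 = 76 (carry 1h)
  hours: 19 + 3 + 1 = 23
  end in UTC+1: 23:16
Step 2 - convert UTC+1 -> UTC+5:
  offset difference: 5 - (1) = 4 hours
  23 + (4) = 27 -> mod 24 = 3
Result: 03:16 in UTC+5

03:16


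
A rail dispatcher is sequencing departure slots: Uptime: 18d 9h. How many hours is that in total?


Days: 18
Extra hours: 9
Hours per day: 24
Days to hours: 18 x 24 = 432
Total: 432 + 9 = 441

441


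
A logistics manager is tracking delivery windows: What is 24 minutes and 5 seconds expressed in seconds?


Minutes: 24
Extra seconds: 5
Seconds per minute: 60
Minutes to seconds: 24 x 60 = 1440
Total: 1440 + 5 = 1445

1445


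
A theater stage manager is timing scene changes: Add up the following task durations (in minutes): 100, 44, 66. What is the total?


Durations: 100, 44, 66
Running sum: 100
+ 44 = 144
+ 66 = 210
Total duration: 210 minutes
That is 3 hours and 30 minutes

210


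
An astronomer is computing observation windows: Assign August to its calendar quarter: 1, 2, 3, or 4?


Month: August (month 8)
Q1: January-March (months 1-3)
Q2: April-June (months 4-6)
Q3: July-September (months 7-9)
Q4: October-December (months 10-12)
Month 8 falls in Q3

3


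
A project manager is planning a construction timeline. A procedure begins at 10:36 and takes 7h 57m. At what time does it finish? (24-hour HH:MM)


Start time: 10:36
Adding: 7 hours 57 minutes
Minutes: 36 + 57 = 93
Minute overflow: 93 >= 60, so carry 1 hour, minutes = 33
Hours: 10 + 7 + 1 = 18
Result: 18:33

18:33


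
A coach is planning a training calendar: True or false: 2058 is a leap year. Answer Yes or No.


Year: 2058
Divisible by 4? 2058 / 4 = 514.5 -> No
Not divisible by 4, so NOT a leap year

No


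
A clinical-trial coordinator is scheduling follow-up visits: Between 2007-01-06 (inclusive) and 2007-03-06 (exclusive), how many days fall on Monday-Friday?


Start: 2007-01-06 (Saturday)
End (exclusive): 2007-03-06 (Tuesday)
Total calendar days: 59
Full weeks: 59 // 7 = 8 -> 40 weekdays
Remaining 3 days starting on Saturday:
  Sat(-), Sun(-), Mon(w) -> 1 weekdays
Total business days: 40 + 1 = 41

41


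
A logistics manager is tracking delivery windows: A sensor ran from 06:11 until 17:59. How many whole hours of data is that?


Start: 06:11
End: 17:59
Hour difference: 17 - 6 = 11 hours
Minute difference: 59 - 11 = 48 minutes
Total minutes: 708
Complete hours: 708 / 60 = 11 (remainder 48)

11


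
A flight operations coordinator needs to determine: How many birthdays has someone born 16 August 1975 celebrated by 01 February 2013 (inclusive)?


Birth: 1975-08-16
Reference: 2013-02-01
Year difference: 2013 - 1975 = 38
Has birthday (08-16) occurred by 02-01? No
Birthday not yet reached this year -> subtract 1
Age in full years: 37

37


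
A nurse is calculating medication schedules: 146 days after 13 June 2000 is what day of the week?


Start: 2000-06-13 (Tuesday)
Step 1 - find target date: add 146 days
  2000-06-13 + 146 days = 2000-11-06
Step 2 - day of week:
  146 mod 7 = 6
  Tuesday + 6 days -> Monday
Result: Monday (2000-11-06)

Monday


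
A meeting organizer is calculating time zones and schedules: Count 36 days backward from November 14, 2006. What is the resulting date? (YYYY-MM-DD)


Start: 2006-11-14
Subtracting 36 days
Days already passed in November: 14
After going back through November: 22 more days to subtract
October 2006 has 31 days, need 22
Result: 2006-10-09

2006-10-09


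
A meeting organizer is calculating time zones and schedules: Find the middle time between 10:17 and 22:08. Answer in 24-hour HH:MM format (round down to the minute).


Start time: 10:17 = 617 minutes from midnight
End time: 22:08 = 1328 minutes from midnight
Sum: 617 + 1328 = 1945
Midpoint: 1945 / 2 = 972 minutes
Convert: 972 / 60 = 16 hours, 12 minutes
Result: 16:12

16:12


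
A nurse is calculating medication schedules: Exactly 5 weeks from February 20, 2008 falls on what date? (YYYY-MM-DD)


Start: 2008-02-20
Weeks to add: 5
Convert to days: 5 x 7 = 35 days
Add 35 days to 2008-02-20
Result: 2008-03-26

2008-03-26


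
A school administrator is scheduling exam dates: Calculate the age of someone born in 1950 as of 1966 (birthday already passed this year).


Birth year: 1950
Current year: 1966
Age = current year - birth year
Age = 1966 - 1950 = 16

16


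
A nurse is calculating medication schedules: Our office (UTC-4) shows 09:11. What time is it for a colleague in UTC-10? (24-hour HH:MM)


Local time: 09:11 at UTC-4 (offset -4h)
Target zone: UTC-10 (offset -10h)
Difference: -10 - (-4) = -6 hours
Calculation: 9 + (-6) = 3
Result: 03:11

03:11


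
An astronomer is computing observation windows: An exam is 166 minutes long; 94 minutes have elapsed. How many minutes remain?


Total budget: 166 minutes
Time used: 94 minutes
Remaining: 166 - 94 = 72 minutes
Percent used: 56.6%
Percent remaining: 43.4%

72


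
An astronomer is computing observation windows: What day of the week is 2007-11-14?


Date: 2007-11-14
January 1, 2007 is a Monday
Day of year: 318
Offset from Jan 1: 317 days
317 mod 7 = 2
Result: Wednesday

Wednesday


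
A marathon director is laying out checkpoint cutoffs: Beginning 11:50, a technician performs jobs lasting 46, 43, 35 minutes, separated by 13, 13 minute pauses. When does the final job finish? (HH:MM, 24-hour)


Start: 11:50 = 710 min from midnight
  after task 1 (46 min): 12:36
  after break (13 min): 12:49
  after task 2 (43 min): 13:32
  after break (13 min): 13:45
  after task 3 (35 min): 14:20
Total elapsed: 150 minutes
End time: 14:20

14:20


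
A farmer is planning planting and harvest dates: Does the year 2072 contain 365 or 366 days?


Year: 2072
Check leap year rules:
Divisible by 4? Yes
Divisible by 100? No
2072 is a leap year
Days: 366

366


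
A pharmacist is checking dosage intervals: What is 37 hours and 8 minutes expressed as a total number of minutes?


Hours: 37
Minutes: 8
Convert hours to minutes: 37 x 60 = 2220
Add remaining minutes: 2220 + 8 = 2228

2228


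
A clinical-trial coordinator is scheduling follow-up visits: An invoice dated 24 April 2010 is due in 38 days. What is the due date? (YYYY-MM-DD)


Start: 2010-04-24
Adding 38 days
Days remaining in April: 6
After April: 32 days still to add
May 2010: 31 days, 1 remaining
June 2010 has 30 days, need 1
Result: 2010-06-01

2010-06-01


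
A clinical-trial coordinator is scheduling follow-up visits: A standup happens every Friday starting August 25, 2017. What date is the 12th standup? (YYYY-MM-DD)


First occurrence: 2017-08-25 (occurrence 1)
Each occurrence is 7 days after the previous.
Occurrence 12 is 11 weeks after the first.
11 weeks = 77 days
2017-08-25 + 77 days = 2017-11-10

2017-11-10


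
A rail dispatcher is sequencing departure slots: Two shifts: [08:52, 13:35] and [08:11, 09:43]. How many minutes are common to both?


Interval A: [532, 815] minutes from midnight
Interval B: [491, 583] minutes from midnight
Overlap start = max(532, 491) = 532
Overlap end = min(815, 583) = 583
Overlap = 583 - 532 = 51 minutes

51


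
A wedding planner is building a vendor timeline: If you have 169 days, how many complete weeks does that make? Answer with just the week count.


Total days: 169
Days per week: 7
Division: 169 / 7 = 24 remainder 1
Complete weeks: 24
Remaining days: 1

24


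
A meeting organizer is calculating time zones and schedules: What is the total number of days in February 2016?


Month: February
Year: 2016
2016 is a leap year
February has 29 days
Total: 29 days

29


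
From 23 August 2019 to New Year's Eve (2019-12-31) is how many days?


Start: August 23, 2019
End: December 31, 2019
Days left in August: 8
September: 30
October: 31
November: 30
December: 31
Sum of remaining months: 122
Total: 8 + 122 = 130

130


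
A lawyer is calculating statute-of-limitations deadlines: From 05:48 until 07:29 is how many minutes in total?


Start time: 05:48 = 348 minutes from midnight
End time: 07:29 = 449 minutes from midnight
Difference: 449 - 348 = 101 minutes
That is 1 hours and 41 minutes

101


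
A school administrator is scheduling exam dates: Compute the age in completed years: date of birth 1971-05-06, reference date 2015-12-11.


Birth: 1971-05-06
Reference: 2015-12-11
Year difference: 2015 - 1971 = 44
Has birthday (05-06) occurred by 12-11? Yes
Age in full years: 44

44


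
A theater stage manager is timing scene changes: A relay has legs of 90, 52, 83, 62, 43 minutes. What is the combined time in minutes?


Durations: 90, 52, 83, 62, 43
Running sum: 90
+ 52 = 142
+ 83 = 225
+ 62 = 287
+ 43 = 330
Total duration: 330 minutes
That is 5 hours and 30 minutes

330


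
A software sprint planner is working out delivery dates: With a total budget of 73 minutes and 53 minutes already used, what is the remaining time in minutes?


Total budget: 73 minutes
Time used: 53 minutes
Remaining: 73 - 53 = 20 minutes
Percent used: 72.6%
Percent remaining: 27.4%

20


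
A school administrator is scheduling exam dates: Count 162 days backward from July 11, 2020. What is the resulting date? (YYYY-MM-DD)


Start: 2020-07-11
Subtracting 162 days
Days already passed in July: 11
After going back through July: 151 more days to subtract
June 2020: 30 days, 121 remaining
May 2020: 31 days, 90 remaining
April 2020: 30 days, 60 remaining
March 2020: 31 days, 29 remaining
Result: 2020-01-31

2020-01-31


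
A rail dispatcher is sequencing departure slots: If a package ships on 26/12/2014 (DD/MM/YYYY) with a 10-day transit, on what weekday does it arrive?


Start: 2014-12-26 (Friday)
Step 1 - find target date: add 10 days
  2014-12-26 + 10 days = 2015-01-05
Step 2 - day of week:
  10 mod 7 = 3
  Friday + 3 days -> Monday
Result: Monday (2015-01-05)

Monday
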